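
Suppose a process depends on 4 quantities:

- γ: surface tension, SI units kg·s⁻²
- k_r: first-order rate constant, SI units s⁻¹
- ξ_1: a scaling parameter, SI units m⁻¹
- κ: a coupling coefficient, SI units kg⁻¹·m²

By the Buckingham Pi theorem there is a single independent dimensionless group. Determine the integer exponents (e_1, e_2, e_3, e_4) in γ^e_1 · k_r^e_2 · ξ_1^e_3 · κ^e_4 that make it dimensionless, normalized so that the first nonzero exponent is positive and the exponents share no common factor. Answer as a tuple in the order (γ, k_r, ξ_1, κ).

M: e_1·(1) + e_2·(0) + e_3·(0) + e_4·(-1) = 0
L: e_1·(0) + e_2·(0) + e_3·(-1) + e_4·(2) = 0
T: e_1·(-2) + e_2·(-1) + e_3·(0) + e_4·(0) = 0
Solving this homogeneous linear system for the smallest-integer solution (first nonzero entry positive) gives (1, -2, 2, 1).

(1, -2, 2, 1)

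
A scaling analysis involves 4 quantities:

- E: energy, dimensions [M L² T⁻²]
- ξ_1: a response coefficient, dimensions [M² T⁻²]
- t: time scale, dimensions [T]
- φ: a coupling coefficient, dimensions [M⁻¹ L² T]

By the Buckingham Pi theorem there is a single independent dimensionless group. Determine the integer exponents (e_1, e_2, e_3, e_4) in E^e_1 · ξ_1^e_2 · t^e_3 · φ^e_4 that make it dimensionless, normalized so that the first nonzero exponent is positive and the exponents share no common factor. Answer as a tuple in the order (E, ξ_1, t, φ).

(1, -1, 1, -1)

M: e_1·(1) + e_2·(2) + e_3·(0) + e_4·(-1) = 0
L: e_1·(2) + e_2·(0) + e_3·(0) + e_4·(2) = 0
T: e_1·(-2) + e_2·(-2) + e_3·(1) + e_4·(1) = 0
Solving this homogeneous linear system for the smallest-integer solution (first nonzero entry positive) gives (1, -1, 1, -1).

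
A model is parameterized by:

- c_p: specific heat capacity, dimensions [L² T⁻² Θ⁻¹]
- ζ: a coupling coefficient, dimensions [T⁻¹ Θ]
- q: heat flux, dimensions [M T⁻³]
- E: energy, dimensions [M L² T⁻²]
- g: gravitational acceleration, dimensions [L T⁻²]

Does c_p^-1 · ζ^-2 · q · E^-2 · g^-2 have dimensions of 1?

Sum the exponent of each base dimension across the product:
  M: −[c_p]_M − 2·[ζ]_M + [q]_M − 2·[E]_M − 2·[g]_M = −(0) − 2·(0) + (1) − 2·(1) − 2·(0) = -1
  L: −[c_p]_L − 2·[ζ]_L + [q]_L − 2·[E]_L − 2·[g]_L = −(2) − 2·(0) + (0) − 2·(2) − 2·(1) = -8
  T: −[c_p]_T − 2·[ζ]_T + [q]_T − 2·[E]_T − 2·[g]_T = −(-2) − 2·(-1) + (-3) − 2·(-2) − 2·(-2) = 9
  Θ: −[c_p]_Θ − 2·[ζ]_Θ + [q]_Θ − 2·[E]_Θ − 2·[g]_Θ = −(-1) − 2·(1) + (0) − 2·(0) − 2·(0) = -1
Net dimensions [M⁻¹ L⁻⁸ T⁹ Θ⁻¹] ≠ [1] — not dimensionless.

no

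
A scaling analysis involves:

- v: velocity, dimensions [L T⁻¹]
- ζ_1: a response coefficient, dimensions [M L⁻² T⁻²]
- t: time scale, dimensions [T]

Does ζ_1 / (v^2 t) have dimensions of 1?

Sum the exponent of each base dimension across the product:
  M: −2·[v]_M + [ζ_1]_M − [t]_M = −2·(0) + (1) − (0) = 1
  L: −2·[v]_L + [ζ_1]_L − [t]_L = −2·(1) + (-2) − (0) = -4
  T: −2·[v]_T + [ζ_1]_T − [t]_T = −2·(-1) + (-2) − (1) = -1
Net dimensions [M L⁻⁴ T⁻¹] ≠ [1] — not dimensionless.

no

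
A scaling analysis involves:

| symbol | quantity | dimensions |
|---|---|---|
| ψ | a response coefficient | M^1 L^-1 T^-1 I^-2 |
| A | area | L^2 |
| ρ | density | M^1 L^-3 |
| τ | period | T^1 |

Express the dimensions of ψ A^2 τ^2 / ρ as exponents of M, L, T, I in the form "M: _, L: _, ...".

Collect each base-dimension exponent across the product:
  M: (1) + 2·(0) − (1) + 2·(0) = 0
  L: (-1) + 2·(2) − (-3) + 2·(0) = 6
  T: (-1) + 2·(0) − (0) + 2·(1) = 1
  I: (-2) + 2·(0) − (0) + 2·(0) = -2
So the dimensions are [L⁶ T I⁻²].

M: 0, L: 6, T: 1, I: -2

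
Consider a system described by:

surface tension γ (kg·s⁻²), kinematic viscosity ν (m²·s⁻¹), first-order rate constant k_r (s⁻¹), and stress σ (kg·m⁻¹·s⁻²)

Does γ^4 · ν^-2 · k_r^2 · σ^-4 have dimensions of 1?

yes

Sum the exponent of each base dimension across the product:
  M: 4·[γ]_M − 2·[ν]_M + 2·[k_r]_M − 4·[σ]_M = 4·(1) − 2·(0) + 2·(0) − 4·(1) = 0
  L: 4·[γ]_L − 2·[ν]_L + 2·[k_r]_L − 4·[σ]_L = 4·(0) − 2·(2) + 2·(0) − 4·(-1) = 0
  T: 4·[γ]_T − 2·[ν]_T + 2·[k_r]_T − 4·[σ]_T = 4·(-2) − 2·(-1) + 2·(-1) − 4·(-2) = 0
All base exponents vanish — dimensionless.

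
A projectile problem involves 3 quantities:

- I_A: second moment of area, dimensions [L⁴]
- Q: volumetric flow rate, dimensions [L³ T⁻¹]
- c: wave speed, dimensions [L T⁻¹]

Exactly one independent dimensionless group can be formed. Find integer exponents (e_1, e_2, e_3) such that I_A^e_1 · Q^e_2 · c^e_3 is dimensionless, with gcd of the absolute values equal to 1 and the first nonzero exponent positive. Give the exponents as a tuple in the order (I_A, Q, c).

(1, -2, 2)

L: e_1·(4) + e_2·(3) + e_3·(1) = 0
T: e_1·(0) + e_2·(-1) + e_3·(-1) = 0
Solving this homogeneous linear system for the smallest-integer solution (first nonzero entry positive) gives (1, -2, 2).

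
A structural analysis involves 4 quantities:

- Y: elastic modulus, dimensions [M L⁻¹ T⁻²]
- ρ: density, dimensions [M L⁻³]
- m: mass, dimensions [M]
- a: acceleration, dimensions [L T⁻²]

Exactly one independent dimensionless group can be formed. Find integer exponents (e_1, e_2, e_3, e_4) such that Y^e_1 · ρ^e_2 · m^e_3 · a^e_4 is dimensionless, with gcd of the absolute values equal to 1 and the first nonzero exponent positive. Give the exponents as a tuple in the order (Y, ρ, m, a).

M: e_1·(1) + e_2·(1) + e_3·(1) + e_4·(0) = 0
L: e_1·(-1) + e_2·(-3) + e_3·(0) + e_4·(1) = 0
T: e_1·(-2) + e_2·(0) + e_3·(0) + e_4·(-2) = 0
Solving this homogeneous linear system for the smallest-integer solution (first nonzero entry positive) gives (3, -2, -1, -3).

(3, -2, -1, -3)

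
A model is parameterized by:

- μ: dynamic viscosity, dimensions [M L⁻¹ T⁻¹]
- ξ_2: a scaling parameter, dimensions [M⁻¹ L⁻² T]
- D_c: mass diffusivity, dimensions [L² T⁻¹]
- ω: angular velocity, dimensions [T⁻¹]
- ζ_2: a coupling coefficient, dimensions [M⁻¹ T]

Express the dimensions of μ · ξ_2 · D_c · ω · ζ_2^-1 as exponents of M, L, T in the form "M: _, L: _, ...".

Collect each base-dimension exponent across the product:
  M: (1) + (-1) + (0) + (0) − (-1) = 1
  L: (-1) + (-2) + (2) + (0) − (0) = -1
  T: (-1) + (1) + (-1) + (-1) − (1) = -3
So the dimensions are [M L⁻¹ T⁻³].

M: 1, L: -1, T: -3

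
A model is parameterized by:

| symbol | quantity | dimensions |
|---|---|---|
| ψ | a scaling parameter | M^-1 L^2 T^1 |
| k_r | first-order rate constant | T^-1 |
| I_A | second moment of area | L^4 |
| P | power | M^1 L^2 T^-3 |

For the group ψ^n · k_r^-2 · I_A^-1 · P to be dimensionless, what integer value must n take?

Balance the M exponent: (-1)·n from ψ, plus −2·(0) − (0) + (1) = 1 from the rest, must sum to zero.
−n + 1 = 0, so n = 1.

1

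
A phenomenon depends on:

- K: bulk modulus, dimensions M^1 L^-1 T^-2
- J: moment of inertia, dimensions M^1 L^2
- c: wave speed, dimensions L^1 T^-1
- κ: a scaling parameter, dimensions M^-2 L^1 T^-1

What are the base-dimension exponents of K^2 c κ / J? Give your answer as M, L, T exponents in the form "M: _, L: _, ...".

Collect each base-dimension exponent across the product:
  M: 2·(1) − (1) + (0) + (-2) = -1
  L: 2·(-1) − (2) + (1) + (1) = -2
  T: 2·(-2) − (0) + (-1) + (-1) = -6
So the dimensions are [M⁻¹ L⁻² T⁻⁶].

M: -1, L: -2, T: -6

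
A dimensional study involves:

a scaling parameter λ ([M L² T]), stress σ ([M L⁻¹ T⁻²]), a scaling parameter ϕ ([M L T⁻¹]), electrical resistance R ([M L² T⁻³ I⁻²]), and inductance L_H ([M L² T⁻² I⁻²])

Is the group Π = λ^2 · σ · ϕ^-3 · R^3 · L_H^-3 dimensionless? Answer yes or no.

yes

Sum the exponent of each base dimension across the product:
  M: 2·[λ]_M + [σ]_M − 3·[ϕ]_M + 3·[R]_M − 3·[L_H]_M = 2·(1) + (1) − 3·(1) + 3·(1) − 3·(1) = 0
  L: 2·[λ]_L + [σ]_L − 3·[ϕ]_L + 3·[R]_L − 3·[L_H]_L = 2·(2) + (-1) − 3·(1) + 3·(2) − 3·(2) = 0
  T: 2·[λ]_T + [σ]_T − 3·[ϕ]_T + 3·[R]_T − 3·[L_H]_T = 2·(1) + (-2) − 3·(-1) + 3·(-3) − 3·(-2) = 0
  I: 2·[λ]_I + [σ]_I − 3·[ϕ]_I + 3·[R]_I − 3·[L_H]_I = 2·(0) + (0) − 3·(0) + 3·(-2) − 3·(-2) = 0
All base exponents vanish — dimensionless.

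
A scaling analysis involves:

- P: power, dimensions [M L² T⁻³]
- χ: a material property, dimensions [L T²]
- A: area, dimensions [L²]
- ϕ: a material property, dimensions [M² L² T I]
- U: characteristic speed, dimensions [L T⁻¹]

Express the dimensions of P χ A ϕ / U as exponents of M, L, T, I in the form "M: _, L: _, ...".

M: 3, L: 6, T: 1, I: 1

Collect each base-dimension exponent across the product:
  M: (1) + (0) + (0) + (2) − (0) = 3
  L: (2) + (1) + (2) + (2) − (1) = 6
  T: (-3) + (2) + (0) + (1) − (-1) = 1
  I: (0) + (0) + (0) + (1) − (0) = 1
So the dimensions are [M³ L⁶ T I].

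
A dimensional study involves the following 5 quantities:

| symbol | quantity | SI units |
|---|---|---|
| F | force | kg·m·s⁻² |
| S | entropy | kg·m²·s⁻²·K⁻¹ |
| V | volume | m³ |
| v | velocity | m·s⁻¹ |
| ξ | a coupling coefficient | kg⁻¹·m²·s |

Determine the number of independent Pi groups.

1

There are 5 variables and 4 base dimensions (M, L, T, Θ).
The dimension matrix has rank 4.
Independent dimensionless groups: 5 − 4 = 1.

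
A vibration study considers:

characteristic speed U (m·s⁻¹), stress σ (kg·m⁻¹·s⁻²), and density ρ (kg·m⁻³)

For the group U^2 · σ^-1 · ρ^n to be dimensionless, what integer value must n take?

1

Balance the M exponent: (1)·n from ρ, plus 2·(0) − (1) = -1 from the rest, must sum to zero.
n − 1 = 0, so n = 1.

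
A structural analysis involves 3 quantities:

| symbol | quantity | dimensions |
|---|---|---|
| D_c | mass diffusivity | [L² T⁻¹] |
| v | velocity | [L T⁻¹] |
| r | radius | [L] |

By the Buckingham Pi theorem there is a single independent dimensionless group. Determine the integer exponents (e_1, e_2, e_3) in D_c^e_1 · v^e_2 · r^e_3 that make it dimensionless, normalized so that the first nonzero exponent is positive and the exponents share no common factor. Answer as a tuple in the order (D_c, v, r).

L: e_1·(2) + e_2·(1) + e_3·(1) = 0
T: e_1·(-1) + e_2·(-1) + e_3·(0) = 0
Solving this homogeneous linear system for the smallest-integer solution (first nonzero entry positive) gives (1, -1, -1).

(1, -1, -1)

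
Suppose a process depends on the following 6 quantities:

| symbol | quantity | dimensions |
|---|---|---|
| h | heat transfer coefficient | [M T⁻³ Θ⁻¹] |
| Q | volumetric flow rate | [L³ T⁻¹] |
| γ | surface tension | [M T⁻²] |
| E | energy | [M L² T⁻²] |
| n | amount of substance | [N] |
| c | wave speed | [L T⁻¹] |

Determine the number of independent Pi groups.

There are 6 variables and 5 base dimensions (M, L, T, Θ, N).
The dimension matrix has rank 5.
Independent dimensionless groups: 6 − 5 = 1.

1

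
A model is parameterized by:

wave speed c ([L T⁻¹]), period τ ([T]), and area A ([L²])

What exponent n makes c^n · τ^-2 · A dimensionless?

Balance the L exponent: (1)·n from c, plus −2·(0) + (2) = 2 from the rest, must sum to zero.
n + 2 = 0, so n = -2.

-2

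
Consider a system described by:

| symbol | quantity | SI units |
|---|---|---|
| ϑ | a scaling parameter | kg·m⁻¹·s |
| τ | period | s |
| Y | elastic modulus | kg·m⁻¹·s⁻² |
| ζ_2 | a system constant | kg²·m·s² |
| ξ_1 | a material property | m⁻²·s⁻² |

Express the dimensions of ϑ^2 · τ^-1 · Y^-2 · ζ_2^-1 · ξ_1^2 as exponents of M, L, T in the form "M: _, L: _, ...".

Collect each base-dimension exponent across the product:
  M: 2·(1) − (0) − 2·(1) − (2) + 2·(0) = -2
  L: 2·(-1) − (0) − 2·(-1) − (1) + 2·(-2) = -5
  T: 2·(1) − (1) − 2·(-2) − (2) + 2·(-2) = -1
So the dimensions are [M⁻² L⁻⁵ T⁻¹].

M: -2, L: -5, T: -1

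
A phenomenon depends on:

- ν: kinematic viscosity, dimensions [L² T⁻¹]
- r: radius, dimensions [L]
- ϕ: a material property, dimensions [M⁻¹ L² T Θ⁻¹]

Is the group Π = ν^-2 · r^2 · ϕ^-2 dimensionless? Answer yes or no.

Sum the exponent of each base dimension across the product:
  M: −2·[ν]_M + 2·[r]_M − 2·[ϕ]_M = −2·(0) + 2·(0) − 2·(-1) = 2
  L: −2·[ν]_L + 2·[r]_L − 2·[ϕ]_L = −2·(2) + 2·(1) − 2·(2) = -6
  T: −2·[ν]_T + 2·[r]_T − 2·[ϕ]_T = −2·(-1) + 2·(0) − 2·(1) = 0
  Θ: −2·[ν]_Θ + 2·[r]_Θ − 2·[ϕ]_Θ = −2·(0) + 2·(0) − 2·(-1) = 2
Net dimensions [M² L⁻⁶ Θ²] ≠ [1] — not dimensionless.

no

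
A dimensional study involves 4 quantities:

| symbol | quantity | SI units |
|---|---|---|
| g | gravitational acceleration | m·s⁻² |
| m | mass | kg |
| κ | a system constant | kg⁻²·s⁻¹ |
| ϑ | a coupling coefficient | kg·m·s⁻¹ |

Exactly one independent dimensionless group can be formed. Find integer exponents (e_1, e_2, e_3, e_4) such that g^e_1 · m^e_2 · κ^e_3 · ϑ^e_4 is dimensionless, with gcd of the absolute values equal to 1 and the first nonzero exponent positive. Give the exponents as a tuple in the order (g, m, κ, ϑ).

M: e_1·(0) + e_2·(1) + e_3·(-2) + e_4·(1) = 0
L: e_1·(1) + e_2·(0) + e_3·(0) + e_4·(1) = 0
T: e_1·(-2) + e_2·(0) + e_3·(-1) + e_4·(-1) = 0
Solving this homogeneous linear system for the smallest-integer solution (first nonzero entry positive) gives (1, -1, -1, -1).

(1, -1, -1, -1)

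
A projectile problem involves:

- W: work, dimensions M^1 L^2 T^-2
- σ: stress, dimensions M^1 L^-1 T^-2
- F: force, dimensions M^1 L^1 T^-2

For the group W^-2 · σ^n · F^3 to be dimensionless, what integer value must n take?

-1

Balance the M exponent: (1)·n from σ, plus −2·(1) + 3·(1) = 1 from the rest, must sum to zero.
n + 1 = 0, so n = -1.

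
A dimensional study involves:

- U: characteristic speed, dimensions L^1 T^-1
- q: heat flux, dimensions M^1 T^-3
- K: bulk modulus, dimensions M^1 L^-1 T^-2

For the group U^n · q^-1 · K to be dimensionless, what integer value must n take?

1

Balance the L exponent: (1)·n from U, plus −(0) + (-1) = -1 from the rest, must sum to zero.
n − 1 = 0, so n = 1.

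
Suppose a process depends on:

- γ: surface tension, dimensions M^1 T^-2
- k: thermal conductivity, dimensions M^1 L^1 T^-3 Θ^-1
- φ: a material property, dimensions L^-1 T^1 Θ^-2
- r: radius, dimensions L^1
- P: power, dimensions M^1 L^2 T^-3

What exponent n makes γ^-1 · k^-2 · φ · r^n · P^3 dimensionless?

Balance the L exponent: (1)·n from r, plus −(0) − 2·(1) + (-1) + 3·(2) = 3 from the rest, must sum to zero.
n + 3 = 0, so n = -3.

-3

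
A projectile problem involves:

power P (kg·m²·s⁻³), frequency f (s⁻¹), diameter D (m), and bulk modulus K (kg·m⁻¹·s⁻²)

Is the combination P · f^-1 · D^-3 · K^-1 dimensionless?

yes

Sum the exponent of each base dimension across the product:
  M: [P]_M − [f]_M − 3·[D]_M − [K]_M = (1) − (0) − 3·(0) − (1) = 0
  L: [P]_L − [f]_L − 3·[D]_L − [K]_L = (2) − (0) − 3·(1) − (-1) = 0
  T: [P]_T − [f]_T − 3·[D]_T − [K]_T = (-3) − (-1) − 3·(0) − (-2) = 0
All base exponents vanish — dimensionless.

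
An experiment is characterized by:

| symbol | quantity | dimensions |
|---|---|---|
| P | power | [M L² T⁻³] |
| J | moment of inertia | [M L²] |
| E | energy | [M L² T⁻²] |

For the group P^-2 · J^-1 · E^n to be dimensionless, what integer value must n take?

Balance the M exponent: (1)·n from E, plus −2·(1) − (1) = -3 from the rest, must sum to zero.
n − 3 = 0, so n = 3.

3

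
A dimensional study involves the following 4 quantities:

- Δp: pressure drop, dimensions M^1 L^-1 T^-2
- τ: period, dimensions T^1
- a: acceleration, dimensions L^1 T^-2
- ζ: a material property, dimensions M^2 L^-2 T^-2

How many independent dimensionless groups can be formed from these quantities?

1

There are 4 variables and 3 base dimensions (M, L, T).
The dimension matrix has rank 3.
Independent dimensionless groups: 4 − 3 = 1.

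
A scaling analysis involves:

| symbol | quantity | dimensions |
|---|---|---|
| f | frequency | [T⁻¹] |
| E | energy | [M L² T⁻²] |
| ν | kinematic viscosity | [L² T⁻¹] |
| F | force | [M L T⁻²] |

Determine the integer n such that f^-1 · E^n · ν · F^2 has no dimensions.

Balance the M exponent: (1)·n from E, plus −(0) + (0) + 2·(1) = 2 from the rest, must sum to zero.
n + 2 = 0, so n = -2.

-2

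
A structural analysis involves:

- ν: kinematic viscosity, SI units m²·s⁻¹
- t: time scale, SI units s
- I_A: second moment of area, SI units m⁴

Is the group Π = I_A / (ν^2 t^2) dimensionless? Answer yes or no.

Sum the exponent of each base dimension across the product:
  L: −2·[ν]_L − 2·[t]_L + [I_A]_L = −2·(2) − 2·(0) + (4) = 0
  T: −2·[ν]_T − 2·[t]_T + [I_A]_T = −2·(-1) − 2·(1) + (0) = 0
All base exponents vanish — dimensionless.

yes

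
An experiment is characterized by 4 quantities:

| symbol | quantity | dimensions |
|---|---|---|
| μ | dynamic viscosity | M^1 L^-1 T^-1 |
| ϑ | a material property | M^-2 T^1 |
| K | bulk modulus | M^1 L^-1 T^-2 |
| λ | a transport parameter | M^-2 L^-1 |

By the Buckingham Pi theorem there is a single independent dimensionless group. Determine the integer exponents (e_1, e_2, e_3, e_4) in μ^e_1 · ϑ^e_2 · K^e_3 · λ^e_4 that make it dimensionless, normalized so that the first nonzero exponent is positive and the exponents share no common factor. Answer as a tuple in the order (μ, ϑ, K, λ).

M: e_1·(1) + e_2·(-2) + e_3·(1) + e_4·(-2) = 0
L: e_1·(-1) + e_2·(0) + e_3·(-1) + e_4·(-1) = 0
T: e_1·(-1) + e_2·(1) + e_3·(-2) + e_4·(0) = 0
Solving this homogeneous linear system for the smallest-integer solution (first nonzero entry positive) gives (1, 3, 1, -2).

(1, 3, 1, -2)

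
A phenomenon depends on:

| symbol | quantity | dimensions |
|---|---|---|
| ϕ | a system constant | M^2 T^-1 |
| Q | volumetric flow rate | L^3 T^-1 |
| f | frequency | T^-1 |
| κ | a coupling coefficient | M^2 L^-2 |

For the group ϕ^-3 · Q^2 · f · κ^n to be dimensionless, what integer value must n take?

3

Balance the M exponent: (2)·n from κ, plus −3·(2) + 2·(0) + (0) = -6 from the rest, must sum to zero.
2n − 6 = 0, so n = 3.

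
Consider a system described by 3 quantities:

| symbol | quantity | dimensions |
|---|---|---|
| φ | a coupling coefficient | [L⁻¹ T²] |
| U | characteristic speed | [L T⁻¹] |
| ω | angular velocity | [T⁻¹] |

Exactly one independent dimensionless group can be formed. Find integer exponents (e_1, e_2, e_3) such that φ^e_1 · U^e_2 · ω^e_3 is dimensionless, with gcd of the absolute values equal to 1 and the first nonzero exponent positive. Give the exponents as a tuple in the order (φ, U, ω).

(1, 1, 1)

L: e_1·(-1) + e_2·(1) + e_3·(0) = 0
T: e_1·(2) + e_2·(-1) + e_3·(-1) = 0
Solving this homogeneous linear system for the smallest-integer solution (first nonzero entry positive) gives (1, 1, 1).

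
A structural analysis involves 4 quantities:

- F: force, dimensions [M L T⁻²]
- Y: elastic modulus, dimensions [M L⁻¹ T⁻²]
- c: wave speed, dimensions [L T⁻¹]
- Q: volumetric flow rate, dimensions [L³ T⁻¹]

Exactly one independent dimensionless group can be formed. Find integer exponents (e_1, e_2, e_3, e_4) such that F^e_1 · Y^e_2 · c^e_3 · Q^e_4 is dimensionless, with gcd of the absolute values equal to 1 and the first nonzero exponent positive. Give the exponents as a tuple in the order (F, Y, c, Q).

(1, -1, 1, -1)

M: e_1·(1) + e_2·(1) + e_3·(0) + e_4·(0) = 0
L: e_1·(1) + e_2·(-1) + e_3·(1) + e_4·(3) = 0
T: e_1·(-2) + e_2·(-2) + e_3·(-1) + e_4·(-1) = 0
Solving this homogeneous linear system for the smallest-integer solution (first nonzero entry positive) gives (1, -1, 1, -1).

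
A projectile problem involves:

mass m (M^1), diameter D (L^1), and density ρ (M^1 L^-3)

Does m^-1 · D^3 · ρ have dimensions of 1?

Sum the exponent of each base dimension across the product:
  M: −[m]_M + 3·[D]_M + [ρ]_M = −(1) + 3·(0) + (1) = 0
  L: −[m]_L + 3·[D]_L + [ρ]_L = −(0) + 3·(1) + (-3) = 0
  T: −[m]_T + 3·[D]_T + [ρ]_T = −(0) + 3·(0) + (0) = 0
All base exponents vanish — dimensionless.

yes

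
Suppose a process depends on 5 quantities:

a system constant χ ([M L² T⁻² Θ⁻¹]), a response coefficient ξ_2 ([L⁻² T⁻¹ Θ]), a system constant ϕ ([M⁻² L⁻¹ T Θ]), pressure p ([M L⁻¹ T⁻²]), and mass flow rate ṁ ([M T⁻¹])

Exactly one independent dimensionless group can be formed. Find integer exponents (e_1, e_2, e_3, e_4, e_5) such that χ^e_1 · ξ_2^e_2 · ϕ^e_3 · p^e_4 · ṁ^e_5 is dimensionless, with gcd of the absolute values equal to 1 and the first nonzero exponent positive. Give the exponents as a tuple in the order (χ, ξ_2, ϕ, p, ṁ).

(1, 3, -2, -2, -3)

M: e_1·(1) + e_2·(0) + e_3·(-2) + e_4·(1) + e_5·(1) = 0
L: e_1·(2) + e_2·(-2) + e_3·(-1) + e_4·(-1) + e_5·(0) = 0
T: e_1·(-2) + e_2·(-1) + e_3·(1) + e_4·(-2) + e_5·(-1) = 0
Θ: e_1·(-1) + e_2·(1) + e_3·(1) + e_4·(0) + e_5·(0) = 0
Solving this homogeneous linear system for the smallest-integer solution (first nonzero entry positive) gives (1, 3, -2, -2, -3).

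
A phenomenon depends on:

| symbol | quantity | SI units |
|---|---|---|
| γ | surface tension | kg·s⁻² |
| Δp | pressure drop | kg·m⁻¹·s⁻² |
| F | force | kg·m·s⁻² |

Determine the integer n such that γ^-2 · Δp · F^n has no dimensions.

1

Balance the M exponent: (1)·n from F, plus −2·(1) + (1) = -1 from the rest, must sum to zero.
n − 1 = 0, so n = 1.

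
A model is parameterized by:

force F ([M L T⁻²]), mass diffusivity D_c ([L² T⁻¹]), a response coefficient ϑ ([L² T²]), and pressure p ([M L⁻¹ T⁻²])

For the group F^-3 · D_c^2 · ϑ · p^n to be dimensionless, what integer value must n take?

3

Balance the M exponent: (1)·n from p, plus −3·(1) + 2·(0) + (0) = -3 from the rest, must sum to zero.
n − 3 = 0, so n = 3.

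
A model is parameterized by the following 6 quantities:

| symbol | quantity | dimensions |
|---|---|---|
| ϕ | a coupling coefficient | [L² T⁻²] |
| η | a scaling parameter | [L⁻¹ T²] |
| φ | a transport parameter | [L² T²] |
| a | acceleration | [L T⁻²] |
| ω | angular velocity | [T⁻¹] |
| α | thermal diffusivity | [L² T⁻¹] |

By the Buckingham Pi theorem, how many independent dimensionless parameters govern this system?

There are 6 variables and 2 base dimensions (L, T).
The dimension matrix has rank 2.
Independent dimensionless groups: 6 − 2 = 4.

4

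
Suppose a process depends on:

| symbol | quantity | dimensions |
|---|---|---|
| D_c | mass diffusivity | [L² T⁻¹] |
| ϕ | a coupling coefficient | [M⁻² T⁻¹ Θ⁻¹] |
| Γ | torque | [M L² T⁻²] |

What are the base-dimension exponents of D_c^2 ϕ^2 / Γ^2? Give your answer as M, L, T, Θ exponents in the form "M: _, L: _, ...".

Collect each base-dimension exponent across the product:
  M: 2·(0) + 2·(-2) − 2·(1) = -6
  L: 2·(2) + 2·(0) − 2·(2) = 0
  T: 2·(-1) + 2·(-1) − 2·(-2) = 0
  Θ: 2·(0) + 2·(-1) − 2·(0) = -2
So the dimensions are [M⁻⁶ Θ⁻²].

M: -6, L: 0, T: 0, Θ: -2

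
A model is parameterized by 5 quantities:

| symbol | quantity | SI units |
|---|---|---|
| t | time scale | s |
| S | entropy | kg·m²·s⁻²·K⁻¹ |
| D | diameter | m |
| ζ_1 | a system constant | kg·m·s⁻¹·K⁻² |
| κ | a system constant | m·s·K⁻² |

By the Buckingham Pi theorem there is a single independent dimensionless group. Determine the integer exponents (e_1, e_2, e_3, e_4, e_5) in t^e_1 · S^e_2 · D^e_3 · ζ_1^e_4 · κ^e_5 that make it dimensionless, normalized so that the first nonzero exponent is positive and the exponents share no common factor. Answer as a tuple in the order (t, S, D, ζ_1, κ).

M: e_1·(0) + e_2·(1) + e_3·(0) + e_4·(1) + e_5·(0) = 0
L: e_1·(0) + e_2·(2) + e_3·(1) + e_4·(1) + e_5·(1) = 0
T: e_1·(1) + e_2·(-2) + e_3·(0) + e_4·(-1) + e_5·(1) = 0
Θ: e_1·(0) + e_2·(-1) + e_3·(0) + e_4·(-2) + e_5·(-2) = 0
Solving this homogeneous linear system for the smallest-integer solution (first nonzero entry positive) gives (1, 2, -3, -2, 1).

(1, 2, -3, -2, 1)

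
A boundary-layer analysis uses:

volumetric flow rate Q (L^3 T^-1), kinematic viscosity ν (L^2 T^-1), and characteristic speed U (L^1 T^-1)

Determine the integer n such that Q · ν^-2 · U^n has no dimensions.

Balance the L exponent: (1)·n from U, plus (3) − 2·(2) = -1 from the rest, must sum to zero.
n − 1 = 0, so n = 1.

1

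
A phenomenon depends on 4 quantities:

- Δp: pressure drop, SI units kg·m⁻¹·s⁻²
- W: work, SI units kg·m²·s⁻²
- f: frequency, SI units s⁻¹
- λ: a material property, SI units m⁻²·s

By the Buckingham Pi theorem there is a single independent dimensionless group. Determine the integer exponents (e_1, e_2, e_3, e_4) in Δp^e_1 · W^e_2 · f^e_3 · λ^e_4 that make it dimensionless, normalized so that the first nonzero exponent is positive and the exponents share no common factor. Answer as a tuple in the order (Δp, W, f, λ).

M: e_1·(1) + e_2·(1) + e_3·(0) + e_4·(0) = 0
L: e_1·(-1) + e_2·(2) + e_3·(0) + e_4·(-2) = 0
T: e_1·(-2) + e_2·(-2) + e_3·(-1) + e_4·(1) = 0
Solving this homogeneous linear system for the smallest-integer solution (first nonzero entry positive) gives (2, -2, -3, -3).

(2, -2, -3, -3)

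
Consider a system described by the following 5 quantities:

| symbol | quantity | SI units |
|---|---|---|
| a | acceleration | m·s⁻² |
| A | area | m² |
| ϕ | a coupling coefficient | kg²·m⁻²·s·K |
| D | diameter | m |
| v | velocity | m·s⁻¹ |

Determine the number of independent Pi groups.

There are 5 variables and 4 base dimensions (M, L, T, Θ).
The dimension matrix has rank 3 (less than 4: the dimension vectors are linearly dependent).
Independent dimensionless groups: 5 − 3 = 2.

2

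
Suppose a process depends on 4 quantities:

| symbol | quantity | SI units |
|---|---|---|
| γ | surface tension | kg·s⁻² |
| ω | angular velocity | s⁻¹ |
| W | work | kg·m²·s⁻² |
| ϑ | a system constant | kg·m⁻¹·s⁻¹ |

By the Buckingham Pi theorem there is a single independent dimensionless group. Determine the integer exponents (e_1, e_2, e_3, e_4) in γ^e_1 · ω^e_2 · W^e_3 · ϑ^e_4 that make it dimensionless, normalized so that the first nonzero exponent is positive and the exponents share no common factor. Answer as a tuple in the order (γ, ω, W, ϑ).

(3, -2, -1, -2)

M: e_1·(1) + e_2·(0) + e_3·(1) + e_4·(1) = 0
L: e_1·(0) + e_2·(0) + e_3·(2) + e_4·(-1) = 0
T: e_1·(-2) + e_2·(-1) + e_3·(-2) + e_4·(-1) = 0
Solving this homogeneous linear system for the smallest-integer solution (first nonzero entry positive) gives (3, -2, -1, -2).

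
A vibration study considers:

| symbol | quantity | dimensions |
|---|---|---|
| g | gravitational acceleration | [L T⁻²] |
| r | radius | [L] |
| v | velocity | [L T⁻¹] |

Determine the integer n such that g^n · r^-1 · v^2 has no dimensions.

Balance the L exponent: (1)·n from g, plus −(1) + 2·(1) = 1 from the rest, must sum to zero.
n + 1 = 0, so n = -1.

-1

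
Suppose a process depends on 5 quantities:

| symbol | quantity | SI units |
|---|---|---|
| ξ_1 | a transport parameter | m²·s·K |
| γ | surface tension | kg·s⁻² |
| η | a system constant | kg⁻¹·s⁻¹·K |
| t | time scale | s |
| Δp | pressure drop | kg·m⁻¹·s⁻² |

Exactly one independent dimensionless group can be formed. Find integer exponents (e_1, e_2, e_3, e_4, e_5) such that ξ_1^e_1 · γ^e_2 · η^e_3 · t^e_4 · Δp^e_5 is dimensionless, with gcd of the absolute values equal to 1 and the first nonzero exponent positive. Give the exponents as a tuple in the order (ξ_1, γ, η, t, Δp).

M: e_1·(0) + e_2·(1) + e_3·(-1) + e_4·(0) + e_5·(1) = 0
L: e_1·(2) + e_2·(0) + e_3·(0) + e_4·(0) + e_5·(-1) = 0
T: e_1·(1) + e_2·(-2) + e_3·(-1) + e_4·(1) + e_5·(-2) = 0
Θ: e_1·(1) + e_2·(0) + e_3·(1) + e_4·(0) + e_5·(0) = 0
Solving this homogeneous linear system for the smallest-integer solution (first nonzero entry positive) gives (1, -3, -1, -4, 2).

(1, -3, -1, -4, 2)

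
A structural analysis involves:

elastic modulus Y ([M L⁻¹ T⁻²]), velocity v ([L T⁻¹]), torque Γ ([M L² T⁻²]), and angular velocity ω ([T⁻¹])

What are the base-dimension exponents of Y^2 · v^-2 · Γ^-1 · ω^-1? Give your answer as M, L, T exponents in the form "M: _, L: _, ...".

M: 1, L: -6, T: 1

Collect each base-dimension exponent across the product:
  M: 2·(1) − 2·(0) − (1) − (0) = 1
  L: 2·(-1) − 2·(1) − (2) − (0) = -6
  T: 2·(-2) − 2·(-1) − (-2) − (-1) = 1
So the dimensions are [M L⁻⁶ T].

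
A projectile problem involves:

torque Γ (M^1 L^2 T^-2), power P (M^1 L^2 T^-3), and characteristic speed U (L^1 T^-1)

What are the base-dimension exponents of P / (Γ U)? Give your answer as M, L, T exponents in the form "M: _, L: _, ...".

M: 0, L: -1, T: 0

Collect each base-dimension exponent across the product:
  M: −(1) + (1) − (0) = 0
  L: −(2) + (2) − (1) = -1
  T: −(-2) + (-3) − (-1) = 0
So the dimensions are [L⁻¹].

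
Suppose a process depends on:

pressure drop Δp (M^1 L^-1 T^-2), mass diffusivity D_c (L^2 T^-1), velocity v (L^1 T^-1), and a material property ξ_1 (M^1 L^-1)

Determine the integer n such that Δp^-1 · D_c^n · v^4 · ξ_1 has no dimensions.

-2

Balance the L exponent: (2)·n from D_c, plus −(-1) + 4·(1) + (-1) = 4 from the rest, must sum to zero.
2n + 4 = 0, so n = -2.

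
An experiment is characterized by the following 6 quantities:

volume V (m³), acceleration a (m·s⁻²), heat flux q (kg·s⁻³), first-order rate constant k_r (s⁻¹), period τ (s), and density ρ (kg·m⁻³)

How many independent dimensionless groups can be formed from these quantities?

There are 6 variables and 3 base dimensions (M, L, T).
The dimension matrix has rank 3.
Independent dimensionless groups: 6 − 3 = 3.

3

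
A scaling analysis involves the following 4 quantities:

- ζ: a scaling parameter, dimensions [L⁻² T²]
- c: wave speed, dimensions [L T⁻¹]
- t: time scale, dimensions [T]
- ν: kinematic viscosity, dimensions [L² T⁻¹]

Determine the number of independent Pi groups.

There are 4 variables and 2 base dimensions (L, T).
The dimension matrix has rank 2.
Independent dimensionless groups: 4 − 2 = 2.

2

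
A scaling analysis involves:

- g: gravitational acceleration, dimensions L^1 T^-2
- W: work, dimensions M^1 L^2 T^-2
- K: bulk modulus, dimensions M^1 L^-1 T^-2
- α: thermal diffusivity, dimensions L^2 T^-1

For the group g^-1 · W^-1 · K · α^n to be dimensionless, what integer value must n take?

2

Balance the L exponent: (2)·n from α, plus −(1) − (2) + (-1) = -4 from the rest, must sum to zero.
2n − 4 = 0, so n = 2.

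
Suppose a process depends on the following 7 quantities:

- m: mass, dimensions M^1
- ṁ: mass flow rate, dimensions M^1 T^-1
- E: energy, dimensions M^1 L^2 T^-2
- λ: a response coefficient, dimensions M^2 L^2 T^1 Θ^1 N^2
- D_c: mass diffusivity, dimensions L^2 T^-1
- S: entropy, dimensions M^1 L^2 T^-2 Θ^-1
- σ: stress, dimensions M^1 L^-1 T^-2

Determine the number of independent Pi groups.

2

There are 7 variables and 5 base dimensions (M, L, T, Θ, N).
The dimension matrix has rank 5.
Independent dimensionless groups: 7 − 5 = 2.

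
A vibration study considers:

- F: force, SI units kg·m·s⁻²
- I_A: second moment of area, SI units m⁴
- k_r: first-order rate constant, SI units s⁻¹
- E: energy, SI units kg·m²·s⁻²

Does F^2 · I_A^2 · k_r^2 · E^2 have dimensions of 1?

Sum the exponent of each base dimension across the product:
  M: 2·[F]_M + 2·[I_A]_M + 2·[k_r]_M + 2·[E]_M = 2·(1) + 2·(0) + 2·(0) + 2·(1) = 4
  L: 2·[F]_L + 2·[I_A]_L + 2·[k_r]_L + 2·[E]_L = 2·(1) + 2·(4) + 2·(0) + 2·(2) = 14
  T: 2·[F]_T + 2·[I_A]_T + 2·[k_r]_T + 2·[E]_T = 2·(-2) + 2·(0) + 2·(-1) + 2·(-2) = -10
Net dimensions [M⁴ L¹⁴ T⁻¹⁰] ≠ [1] — not dimensionless.

no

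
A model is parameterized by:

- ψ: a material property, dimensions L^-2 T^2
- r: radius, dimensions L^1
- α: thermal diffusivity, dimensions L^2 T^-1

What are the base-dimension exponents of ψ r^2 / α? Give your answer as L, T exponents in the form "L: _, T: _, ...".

L: -2, T: 3

Collect each base-dimension exponent across the product:
  L: (-2) + 2·(1) − (2) = -2
  T: (2) + 2·(0) − (-1) = 3
So the dimensions are [L⁻² T³].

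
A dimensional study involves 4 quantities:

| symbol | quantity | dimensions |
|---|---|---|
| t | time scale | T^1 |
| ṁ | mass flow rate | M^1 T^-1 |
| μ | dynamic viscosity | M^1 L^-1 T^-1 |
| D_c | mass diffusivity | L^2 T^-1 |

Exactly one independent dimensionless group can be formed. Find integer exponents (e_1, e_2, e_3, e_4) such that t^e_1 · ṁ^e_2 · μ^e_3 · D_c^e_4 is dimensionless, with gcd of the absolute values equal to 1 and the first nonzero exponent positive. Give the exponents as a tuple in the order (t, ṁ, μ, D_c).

(1, -2, 2, 1)

M: e_1·(0) + e_2·(1) + e_3·(1) + e_4·(0) = 0
L: e_1·(0) + e_2·(0) + e_3·(-1) + e_4·(2) = 0
T: e_1·(1) + e_2·(-1) + e_3·(-1) + e_4·(-1) = 0
Solving this homogeneous linear system for the smallest-integer solution (first nonzero entry positive) gives (1, -2, 2, 1).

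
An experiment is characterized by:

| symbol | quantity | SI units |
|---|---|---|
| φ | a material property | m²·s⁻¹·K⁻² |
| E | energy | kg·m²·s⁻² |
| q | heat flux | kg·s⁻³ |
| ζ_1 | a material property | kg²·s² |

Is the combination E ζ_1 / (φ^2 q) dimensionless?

Sum the exponent of each base dimension across the product:
  M: −2·[φ]_M + [E]_M − [q]_M + [ζ_1]_M = −2·(0) + (1) − (1) + (2) = 2
  L: −2·[φ]_L + [E]_L − [q]_L + [ζ_1]_L = −2·(2) + (2) − (0) + (0) = -2
  T: −2·[φ]_T + [E]_T − [q]_T + [ζ_1]_T = −2·(-1) + (-2) − (-3) + (2) = 5
  Θ: −2·[φ]_Θ + [E]_Θ − [q]_Θ + [ζ_1]_Θ = −2·(-2) + (0) − (0) + (0) = 4
Net dimensions [M² L⁻² T⁵ Θ⁴] ≠ [1] — not dimensionless.

no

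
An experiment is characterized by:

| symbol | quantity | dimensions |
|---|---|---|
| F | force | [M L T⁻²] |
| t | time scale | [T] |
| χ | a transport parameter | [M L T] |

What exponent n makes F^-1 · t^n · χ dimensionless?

-3

Balance the T exponent: (1)·n from t, plus −(-2) + (1) = 3 from the rest, must sum to zero.
n + 3 = 0, so n = -3.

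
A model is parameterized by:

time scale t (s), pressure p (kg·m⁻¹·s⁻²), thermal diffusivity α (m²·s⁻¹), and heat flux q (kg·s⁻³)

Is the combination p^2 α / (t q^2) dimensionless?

Sum the exponent of each base dimension across the product:
  M: −[t]_M + 2·[p]_M + [α]_M − 2·[q]_M = −(0) + 2·(1) + (0) − 2·(1) = 0
  L: −[t]_L + 2·[p]_L + [α]_L − 2·[q]_L = −(0) + 2·(-1) + (2) − 2·(0) = 0
  T: −[t]_T + 2·[p]_T + [α]_T − 2·[q]_T = −(1) + 2·(-2) + (-1) − 2·(-3) = 0
All base exponents vanish — dimensionless.

yes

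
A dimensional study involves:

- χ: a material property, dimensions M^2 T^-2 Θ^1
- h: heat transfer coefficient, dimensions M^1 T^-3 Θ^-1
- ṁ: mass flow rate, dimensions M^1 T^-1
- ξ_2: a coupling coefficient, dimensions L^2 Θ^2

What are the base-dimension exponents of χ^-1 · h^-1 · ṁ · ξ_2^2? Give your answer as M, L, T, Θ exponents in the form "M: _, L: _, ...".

M: -2, L: 4, T: 4, Θ: 4

Collect each base-dimension exponent across the product:
  M: −(2) − (1) + (1) + 2·(0) = -2
  L: −(0) − (0) + (0) + 2·(2) = 4
  T: −(-2) − (-3) + (-1) + 2·(0) = 4
  Θ: −(1) − (-1) + (0) + 2·(2) = 4
So the dimensions are [M⁻² L⁴ T⁴ Θ⁴].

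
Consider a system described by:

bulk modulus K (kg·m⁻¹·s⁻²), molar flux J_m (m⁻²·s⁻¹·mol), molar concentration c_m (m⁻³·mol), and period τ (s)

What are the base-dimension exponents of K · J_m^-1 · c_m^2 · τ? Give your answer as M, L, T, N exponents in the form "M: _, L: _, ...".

M: 1, L: -5, T: 0, N: 1

Collect each base-dimension exponent across the product:
  M: (1) − (0) + 2·(0) + (0) = 1
  L: (-1) − (-2) + 2·(-3) + (0) = -5
  T: (-2) − (-1) + 2·(0) + (1) = 0
  N: (0) − (1) + 2·(1) + (0) = 1
So the dimensions are [M L⁻⁵ N].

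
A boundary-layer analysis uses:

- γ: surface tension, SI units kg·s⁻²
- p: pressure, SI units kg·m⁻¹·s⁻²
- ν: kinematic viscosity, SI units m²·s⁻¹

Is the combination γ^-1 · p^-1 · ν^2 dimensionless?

Sum the exponent of each base dimension across the product:
  M: −[γ]_M − [p]_M + 2·[ν]_M = −(1) − (1) + 2·(0) = -2
  L: −[γ]_L − [p]_L + 2·[ν]_L = −(0) − (-1) + 2·(2) = 5
  T: −[γ]_T − [p]_T + 2·[ν]_T = −(-2) − (-2) + 2·(-1) = 2
Net dimensions [M⁻² L⁵ T²] ≠ [1] — not dimensionless.

no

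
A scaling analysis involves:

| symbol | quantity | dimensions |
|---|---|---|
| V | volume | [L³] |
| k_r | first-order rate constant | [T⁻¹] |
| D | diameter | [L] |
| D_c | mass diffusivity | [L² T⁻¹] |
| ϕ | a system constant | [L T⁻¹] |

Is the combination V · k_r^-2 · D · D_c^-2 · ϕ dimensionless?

Sum the exponent of each base dimension across the product:
  L: [V]_L − 2·[k_r]_L + [D]_L − 2·[D_c]_L + [ϕ]_L = (3) − 2·(0) + (1) − 2·(2) + (1) = 1
  T: [V]_T − 2·[k_r]_T + [D]_T − 2·[D_c]_T + [ϕ]_T = (0) − 2·(-1) + (0) − 2·(-1) + (-1) = 3
Net dimensions [L T³] ≠ [1] — not dimensionless.

no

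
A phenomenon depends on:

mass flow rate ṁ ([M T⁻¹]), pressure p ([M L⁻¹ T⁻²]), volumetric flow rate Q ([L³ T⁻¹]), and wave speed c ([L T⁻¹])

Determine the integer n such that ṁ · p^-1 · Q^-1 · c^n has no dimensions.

2

Balance the L exponent: (1)·n from c, plus (0) − (-1) − (3) = -2 from the rest, must sum to zero.
n − 2 = 0, so n = 2.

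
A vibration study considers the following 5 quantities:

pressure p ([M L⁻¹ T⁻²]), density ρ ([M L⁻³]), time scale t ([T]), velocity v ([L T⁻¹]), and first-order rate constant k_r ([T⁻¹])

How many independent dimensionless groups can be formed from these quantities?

There are 5 variables and 3 base dimensions (M, L, T).
The dimension matrix has rank 3.
Independent dimensionless groups: 5 − 3 = 2.

2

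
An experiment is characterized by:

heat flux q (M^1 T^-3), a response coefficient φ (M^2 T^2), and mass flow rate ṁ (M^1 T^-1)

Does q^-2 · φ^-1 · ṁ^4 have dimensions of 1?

yes

Sum the exponent of each base dimension across the product:
  M: −2·[q]_M − [φ]_M + 4·[ṁ]_M = −2·(1) − (2) + 4·(1) = 0
  L: −2·[q]_L − [φ]_L + 4·[ṁ]_L = −2·(0) − (0) + 4·(0) = 0
  T: −2·[q]_T − [φ]_T + 4·[ṁ]_T = −2·(-3) − (2) + 4·(-1) = 0
All base exponents vanish — dimensionless.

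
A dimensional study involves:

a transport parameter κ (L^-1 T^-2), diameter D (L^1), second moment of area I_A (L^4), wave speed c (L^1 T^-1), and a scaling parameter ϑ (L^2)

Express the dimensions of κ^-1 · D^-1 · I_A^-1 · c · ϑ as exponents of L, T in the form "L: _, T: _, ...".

L: -1, T: 1

Collect each base-dimension exponent across the product:
  L: −(-1) − (1) − (4) + (1) + (2) = -1
  T: −(-2) − (0) − (0) + (-1) + (0) = 1
So the dimensions are [L⁻¹ T].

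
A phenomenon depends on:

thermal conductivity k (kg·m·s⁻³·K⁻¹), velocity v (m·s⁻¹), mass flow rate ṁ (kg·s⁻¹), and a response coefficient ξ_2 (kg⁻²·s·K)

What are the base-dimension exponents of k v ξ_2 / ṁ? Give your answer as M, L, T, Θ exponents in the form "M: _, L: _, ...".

Collect each base-dimension exponent across the product:
  M: (1) + (0) − (1) + (-2) = -2
  L: (1) + (1) − (0) + (0) = 2
  T: (-3) + (-1) − (-1) + (1) = -2
  Θ: (-1) + (0) − (0) + (1) = 0
So the dimensions are [M⁻² L² T⁻²].

M: -2, L: 2, T: -2, Θ: 0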